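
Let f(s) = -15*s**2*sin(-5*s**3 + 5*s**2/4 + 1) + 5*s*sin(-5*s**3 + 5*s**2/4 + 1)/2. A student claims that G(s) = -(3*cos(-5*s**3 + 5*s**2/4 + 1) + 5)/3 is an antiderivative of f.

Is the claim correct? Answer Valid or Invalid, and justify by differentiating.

Valid: G'(s) = f(s).

d/ds[G] = -15*s**2*sin(-5*s**3 + 5*s**2/4 + 1) + 5*s*sin(-5*s**3 + 5*s**2/4 + 1)/2
This equals f(s) exactly, so the claim holds.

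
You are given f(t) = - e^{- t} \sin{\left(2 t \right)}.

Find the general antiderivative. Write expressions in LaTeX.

F(t) = \frac{\left(\sin{\left(2 t \right)} + 2 \cos{\left(2 t \right)}\right) e^{- t}}{5} + C

Recover f(t) by differentiating a candidate F(t); any mismatch rules it out.
Check: d/dt[\frac{\left(\sin{\left(2 t \right)} + 2 \cos{\left(2 t \right)}\right) e^{- t}}{5}] = - e^{- t} \sin{\left(2 t \right)} = f(t).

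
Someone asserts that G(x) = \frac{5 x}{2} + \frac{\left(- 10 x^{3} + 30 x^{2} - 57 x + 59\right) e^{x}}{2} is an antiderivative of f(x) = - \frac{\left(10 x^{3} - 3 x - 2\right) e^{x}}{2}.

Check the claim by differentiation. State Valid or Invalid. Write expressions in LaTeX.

d/dx[G] = - 5 x^{3} e^{x} + \frac{3 x e^{x}}{2} + e^{x} + \frac{5}{2}
d/dx[G] - f(x) = \frac{5}{2} != 0.

Invalid: d/dx[G] - f = \frac{5}{2}, which is not 0.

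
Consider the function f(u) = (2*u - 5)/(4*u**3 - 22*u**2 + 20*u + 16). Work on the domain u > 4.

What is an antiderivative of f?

The denominator factors as 2*(u - 4)*(u - 2)*(2*u + 1); partial fractions split f into directly integrable pieces: -4/(15*(2*u + 1)) + 1/(20*(u - 2)) + 1/(12*(u - 4)).
Check: d/du[-(-5*log(u - 4) - 3*log(u - 2) + 8*log(u + 1/2))/60] = (2*u - 5)/(4*u**3 - 22*u**2 + 20*u + 16) = f(u).

An antiderivative is F(u) = -(-5*log(u - 4) - 3*log(u - 2) + 8*log(u + 1/2))/60.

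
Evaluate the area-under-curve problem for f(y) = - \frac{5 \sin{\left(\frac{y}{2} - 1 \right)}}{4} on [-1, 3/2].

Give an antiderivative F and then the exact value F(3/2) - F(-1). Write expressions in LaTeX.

Antiderivative: F(y) = \frac{5 \cos{\left(\frac{y}{2} - 1 \right)}}{2}; value = - \frac{5 \cos{\left(\frac{3}{2} \right)}}{2} + \frac{5 \cos{\left(\frac{1}{4} \right)}}{2}

Recover f(y) by differentiating a candidate F(y); any mismatch rules it out.
F(y) = \frac{5 \cos{\left(\frac{y}{2} - 1 \right)}}{2} is an antiderivative of f.
Check: d/dy[\frac{5 \cos{\left(\frac{y}{2} - 1 \right)}}{2}] = - \frac{5 \sin{\left(\frac{y}{2} - 1 \right)}}{4} = f(y).
F(3/2) = \frac{5 \cos{\left(\frac{1}{4} \right)}}{2}; F(-1) = \frac{5 \cos{\left(\frac{3}{2} \right)}}{2}.
Integral = F(3/2) - F(-1) = - \frac{5 \cos{\left(\frac{3}{2} \right)}}{2} + \frac{5 \cos{\left(\frac{1}{4} \right)}}{2}.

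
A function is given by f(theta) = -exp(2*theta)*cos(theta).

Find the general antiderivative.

F(theta) = -exp(2*theta)*sin(theta)/5 - 2*exp(2*theta)*cos(theta)/5 + C

A first test for any F(theta): its theta-derivative must equal f(theta) identically.
Check: d/dtheta[-exp(2*theta)*sin(theta)/5 - 2*exp(2*theta)*cos(theta)/5] = -exp(2*theta)*cos(theta) = f(theta).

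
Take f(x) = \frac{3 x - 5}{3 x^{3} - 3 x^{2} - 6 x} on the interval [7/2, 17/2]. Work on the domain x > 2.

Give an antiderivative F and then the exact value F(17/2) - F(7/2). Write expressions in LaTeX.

Antiderivative: F(x) = \frac{5 \log{\left(x \right)}}{6} + \frac{\log{\left(x - 2 \right)}}{18} - \frac{8 \log{\left(x + 1 \right)}}{9}; value = - \frac{8 \log{\left(\frac{19}{2} \right)}}{9} - \frac{5 \log{\left(\frac{7}{2} \right)}}{6} - \frac{\log{\left(\frac{3}{2} \right)}}{18} + \frac{\log{\left(\frac{13}{2} \right)}}{18} + \frac{8 \log{\left(\frac{9}{2} \right)}}{9} + \frac{5 \log{\left(\frac{17}{2} \right)}}{6}

Factor the denominator (3 x \left(x - 2\right) \left(x + 1\right)) and decompose: f = - \frac{8}{9 \left(x + 1\right)} + \frac{1}{18 \left(x - 2\right)} + \frac{5}{6 x}; each piece integrates to a log, atan, or power term.
F(x) = \frac{5 \log{\left(x \right)}}{6} + \frac{\log{\left(x - 2 \right)}}{18} - \frac{8 \log{\left(x + 1 \right)}}{9} is an antiderivative of f.
Check: d/dx[\frac{5 \log{\left(x \right)}}{6} + \frac{\log{\left(x - 2 \right)}}{18} - \frac{8 \log{\left(x + 1 \right)}}{9}] = \frac{3 x - 5}{3 x^{3} - 3 x^{2} - 6 x} = f(x).
F(17/2) = - \frac{8 \log{\left(\frac{19}{2} \right)}}{9} + \frac{\log{\left(\frac{13}{2} \right)}}{18} + \frac{5 \log{\left(\frac{17}{2} \right)}}{6}; F(7/2) = - \frac{8 \log{\left(\frac{9}{2} \right)}}{9} + \frac{\log{\left(\frac{3}{2} \right)}}{18} + \frac{5 \log{\left(\frac{7}{2} \right)}}{6}.
Integral = F(17/2) - F(7/2) = - \frac{8 \log{\left(\frac{19}{2} \right)}}{9} - \frac{5 \log{\left(\frac{7}{2} \right)}}{6} - \frac{\log{\left(\frac{3}{2} \right)}}{18} + \frac{\log{\left(\frac{13}{2} \right)}}{18} + \frac{8 \log{\left(\frac{9}{2} \right)}}{9} + \frac{5 \log{\left(\frac{17}{2} \right)}}{6}.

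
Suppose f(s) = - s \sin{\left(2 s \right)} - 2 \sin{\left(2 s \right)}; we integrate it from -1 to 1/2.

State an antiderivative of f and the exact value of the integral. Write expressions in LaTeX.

Integrate term by term and add the pieces.
F(s) = \frac{s \cos{\left(2 s \right)}}{2} - \frac{\sin{\left(2 s \right)}}{4} + \cos{\left(2 s \right)} is an antiderivative of f.
Check: d/ds[\frac{s \cos{\left(2 s \right)}}{2} - \frac{\sin{\left(2 s \right)}}{4} + \cos{\left(2 s \right)}] = - s \sin{\left(2 s \right)} - 2 \sin{\left(2 s \right)} = f(s).
F(1/2) = - \frac{\sin{\left(1 \right)}}{4} + \frac{5 \cos{\left(1 \right)}}{4}; F(-1) = \frac{\cos{\left(2 \right)}}{2} + \frac{\sin{\left(2 \right)}}{4}.
Integral = F(1/2) - F(-1) = - \frac{\sin{\left(2 \right)}}{4} - \frac{\sin{\left(1 \right)}}{4} - \frac{\cos{\left(2 \right)}}{2} + \frac{5 \cos{\left(1 \right)}}{4}.

Antiderivative: F(s) = \frac{s \cos{\left(2 s \right)}}{2} - \frac{\sin{\left(2 s \right)}}{4} + \cos{\left(2 s \right)}; value = - \frac{\sin{\left(2 \right)}}{4} - \frac{\sin{\left(1 \right)}}{4} - \frac{\cos{\left(2 \right)}}{2} + \frac{5 \cos{\left(1 \right)}}{4}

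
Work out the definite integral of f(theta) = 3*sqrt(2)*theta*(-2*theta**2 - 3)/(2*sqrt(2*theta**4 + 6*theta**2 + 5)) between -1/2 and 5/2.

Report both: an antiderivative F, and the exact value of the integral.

f matches the chain-rule pattern g'(h)*h' with inner function h(theta) = theta**4 + 3*theta**2 + 5/2; substituting u = h(theta) collapses the integral.
F(theta) = -3*sqrt(theta**4 + 3*theta**2 + 5/2)/2 is an antiderivative of f.
Check: d/dtheta[-3*sqrt(theta**4 + 3*theta**2 + 5/2)/2] = (-6*sqrt(2)*theta**3 - 9*sqrt(2)*theta)/(2*sqrt(2*theta**4 + 6*theta**2 + 5)), which equals f(theta).
F(5/2) = -3*sqrt(965)/8; F(-1/2) = -3*sqrt(53)/8.
Integral = F(5/2) - F(-1/2) = -3*sqrt(965)/8 + 3*sqrt(53)/8.

Antiderivative: F(theta) = -3*sqrt(theta**4 + 3*theta**2 + 5/2)/2; value = -3*sqrt(965)/8 + 3*sqrt(53)/8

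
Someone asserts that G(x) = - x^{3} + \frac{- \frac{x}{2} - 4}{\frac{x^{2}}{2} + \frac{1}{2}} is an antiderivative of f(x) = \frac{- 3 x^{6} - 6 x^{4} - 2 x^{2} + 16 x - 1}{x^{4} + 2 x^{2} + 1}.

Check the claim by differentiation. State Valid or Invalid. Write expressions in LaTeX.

d/dx[G] = \frac{- 3 x^{6} - 6 x^{4} - 2 x^{2} + 16 x - 1}{x^{4} + 2 x^{2} + 1}
This equals f(x) exactly, so the claim holds.

Valid - differentiating G returns exactly f.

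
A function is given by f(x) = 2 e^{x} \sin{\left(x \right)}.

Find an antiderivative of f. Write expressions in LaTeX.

Any candidate F(x) must reproduce f(x) exactly when differentiated.
Check: d/dx[e^{x} \sin{\left(x \right)} - e^{x} \cos{\left(x \right)}] = 2 e^{x} \sin{\left(x \right)} = f(x).

An antiderivative is F(x) = e^{x} \sin{\left(x \right)} - e^{x} \cos{\left(x \right)}.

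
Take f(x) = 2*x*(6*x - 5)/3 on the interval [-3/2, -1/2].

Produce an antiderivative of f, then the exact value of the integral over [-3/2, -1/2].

Check any antiderivative F(x) by computing F'(x) and comparing it with f(x).
F(x) = 4*x**3/3 - 5*x**2/3 is an antiderivative of f.
Check: d/dx[4*x**3/3 - 5*x**2/3] = 4*x**2 - 10*x/3, which equals f(x).
F(-1/2) = -7/12; F(-3/2) = -33/4.
Integral = F(-1/2) - F(-3/2) = 23/3.

Antiderivative: F(x) = 4*x**3/3 - 5*x**2/3; value = 23/3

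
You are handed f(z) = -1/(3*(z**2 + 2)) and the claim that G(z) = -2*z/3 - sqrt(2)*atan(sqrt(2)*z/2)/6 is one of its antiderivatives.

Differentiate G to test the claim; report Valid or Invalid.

d/dz[G] = (-2*z**2 - 5)/(3*z**2 + 6)
d/dz[G] - f(z) = -2/3 != 0.

Invalid: d/dz[G] - f = -2/3, which is not 0.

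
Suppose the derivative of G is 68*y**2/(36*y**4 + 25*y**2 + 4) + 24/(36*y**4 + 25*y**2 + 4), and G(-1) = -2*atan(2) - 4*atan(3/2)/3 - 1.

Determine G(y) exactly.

The integrand splits into summands that can be handled one at a time.
A general antiderivative is 4*atan(3*y/2)/3 + 2*atan(2*y) + C.
The condition gives C = -2*atan(2) - 4*atan(3/2)/3 - 1 - (-2*atan(2) - 4*atan(3/2)/3) = -1.
So G(y) = (4*atan(3*y/2) + 6*atan(2*y) - 3)/3.
Check: d/dy[(4*atan(3*y/2) + 6*atan(2*y) - 3)/3] = (68*y**2 + 24)/(36*y**4 + 25*y**2 + 4), which equals G'(y).

G(y) = (4*atan(3*y/2) + 6*atan(2*y) - 3)/3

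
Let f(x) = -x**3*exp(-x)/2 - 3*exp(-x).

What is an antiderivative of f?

An antiderivative is F(x) = (x**3 + 3*x**2 + 6*x + 12)*exp(-x)/2.

f has the shape u'v + uv' for u = x**3/2 + 3*x**2/2 + 3*x + 6 and v = exp(-x) — it is the derivative of the product u*v.
Check: d/dx[(x**3 + 3*x**2 + 6*x + 12)*exp(-x)/2] = (-x**3 - 6)*exp(-x)/2, which equals f(x).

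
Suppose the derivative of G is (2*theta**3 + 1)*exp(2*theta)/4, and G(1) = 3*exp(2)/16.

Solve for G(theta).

G(theta) = (4*theta**3 - 6*theta**2 + 6*theta - 1)*exp(2*theta)/16

Recognize the product-rule pattern: G'(theta) = u'v + uv' with u = theta**3/4 - 3*theta**2/8 + 3*theta/8 - 1/16, v = exp(2*theta), so integration by parts undoes it.
A general antiderivative is (4*theta**3 - 6*theta**2 + 6*theta - 1)*exp(2*theta)/16 + C.
The condition gives C = 3*exp(2)/16 - (3*exp(2)/16) = 0.
So G(theta) = (4*theta**3 - 6*theta**2 + 6*theta - 1)*exp(2*theta)/16.
Check: d/dtheta[(4*theta**3 - 6*theta**2 + 6*theta - 1)*exp(2*theta)/16] = theta**3*exp(2*theta)/2 + exp(2*theta)/4, which equals G'(theta).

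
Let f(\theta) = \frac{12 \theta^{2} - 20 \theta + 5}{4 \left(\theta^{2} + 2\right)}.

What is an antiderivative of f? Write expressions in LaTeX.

An antiderivative is F(\theta) = \frac{24 \theta - 20 \log{\left(\theta^{2} + 2 \right)} - 19 \sqrt{2} \operatorname{atan}{\left(\frac{\sqrt{2} \theta}{2} \right)}}{8}.

Any candidate F(\theta) must reproduce f(\theta) exactly when differentiated.
Check: d/d\theta[\frac{24 \theta - 20 \log{\left(\theta^{2} + 2 \right)} - 19 \sqrt{2} \operatorname{atan}{\left(\frac{\sqrt{2} \theta}{2} \right)}}{8}] = \frac{12 \theta^{2} - 20 \theta + 5}{4 \theta^{2} + 8}, which equals f(\theta).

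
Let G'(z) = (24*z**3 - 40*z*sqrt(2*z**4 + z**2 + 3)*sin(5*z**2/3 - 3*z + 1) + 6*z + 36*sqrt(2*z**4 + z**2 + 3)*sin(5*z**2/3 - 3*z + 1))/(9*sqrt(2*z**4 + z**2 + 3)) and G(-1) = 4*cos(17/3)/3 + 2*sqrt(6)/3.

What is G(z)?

For G(z) to be correct, d/dz[G] must agree with the stated G'(z) identically.
A general antiderivative is 2*sqrt(2*z**4 + z**2 + 3)/3 + 4*cos(5*z**2/3 - 3*z + 1)/3 + C.
The condition gives C = 4*cos(17/3)/3 + 2*sqrt(6)/3 - (4*cos(17/3)/3 + 2*sqrt(6)/3) = 0.
So G(z) = 2*sqrt(2*z**4 + z**2 + 3)/3 + 4*cos(5*z**2/3 - 3*z + 1)/3.
Check: d/dz[2*sqrt(2*z**4 + z**2 + 3)/3 + 4*cos(5*z**2/3 - 3*z + 1)/3] = (24*z**3 - 40*z*sqrt(2*z**4 + z**2 + 3)*sin(5*z**2/3 - 3*z + 1) + 6*z + 36*sqrt(2*z**4 + z**2 + 3)*sin(5*z**2/3 - 3*z + 1))/(9*sqrt(2*z**4 + z**2 + 3)) = G'(z).

G(z) = 2*sqrt(2*z**4 + z**2 + 3)/3 + 4*cos(5*z**2/3 - 3*z + 1)/3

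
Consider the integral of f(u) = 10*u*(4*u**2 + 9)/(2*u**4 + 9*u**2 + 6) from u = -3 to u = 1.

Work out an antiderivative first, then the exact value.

The substitution w = 2*u**4/3 + 3*u**2 + 2 works: f is exactly (dF/dw)*(dw/du) for that inner function.
F(u) = 5*log(2*u**4/3 + 3*u**2 + 2) is an antiderivative of f.
Check: d/du[5*log(2*u**4/3 + 3*u**2 + 2)] = (40*u**3 + 90*u)/(2*u**4 + 9*u**2 + 6), which equals f(u).
F(1) = 5*log(17/3); F(-3) = 5*log(83).
Integral = F(1) - F(-3) = -5*log(83) + 5*log(17/3).

Antiderivative: F(u) = 5*log(2*u**4/3 + 3*u**2 + 2); value = -5*log(83) + 5*log(17/3)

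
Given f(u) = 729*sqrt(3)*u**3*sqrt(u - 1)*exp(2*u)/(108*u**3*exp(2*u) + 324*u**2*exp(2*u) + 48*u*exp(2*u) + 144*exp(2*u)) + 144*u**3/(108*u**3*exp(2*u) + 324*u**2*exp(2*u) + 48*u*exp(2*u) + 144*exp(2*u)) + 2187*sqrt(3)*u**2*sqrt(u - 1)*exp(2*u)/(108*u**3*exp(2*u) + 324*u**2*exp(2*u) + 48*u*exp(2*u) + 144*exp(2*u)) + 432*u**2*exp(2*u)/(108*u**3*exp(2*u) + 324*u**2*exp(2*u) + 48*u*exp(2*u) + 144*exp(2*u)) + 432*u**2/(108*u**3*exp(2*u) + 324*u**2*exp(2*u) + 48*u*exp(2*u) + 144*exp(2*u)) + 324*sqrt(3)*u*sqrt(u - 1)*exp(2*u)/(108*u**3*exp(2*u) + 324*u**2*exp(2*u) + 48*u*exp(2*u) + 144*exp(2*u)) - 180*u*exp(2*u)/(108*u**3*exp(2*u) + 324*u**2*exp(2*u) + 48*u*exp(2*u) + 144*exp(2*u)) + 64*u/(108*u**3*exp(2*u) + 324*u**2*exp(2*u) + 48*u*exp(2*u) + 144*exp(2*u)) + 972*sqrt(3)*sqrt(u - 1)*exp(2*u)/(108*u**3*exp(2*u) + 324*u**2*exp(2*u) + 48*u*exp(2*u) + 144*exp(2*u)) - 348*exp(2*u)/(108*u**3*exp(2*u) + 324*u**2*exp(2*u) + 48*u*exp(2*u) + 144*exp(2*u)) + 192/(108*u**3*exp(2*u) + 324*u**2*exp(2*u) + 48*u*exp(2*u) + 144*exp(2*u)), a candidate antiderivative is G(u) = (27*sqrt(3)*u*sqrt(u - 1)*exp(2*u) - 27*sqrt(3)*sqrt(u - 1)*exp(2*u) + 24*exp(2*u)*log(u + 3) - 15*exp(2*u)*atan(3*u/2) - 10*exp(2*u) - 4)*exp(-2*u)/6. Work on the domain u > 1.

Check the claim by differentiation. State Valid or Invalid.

Valid. The derivative of G reproduces f.

d/du[G] = (729*sqrt(3)*u**4*exp(2*u) + 144*u**3*sqrt(u - 1) + 1458*sqrt(3)*u**3*exp(2*u) + 432*u**2*sqrt(u - 1)*exp(2*u) + 432*u**2*sqrt(u - 1) - 1863*sqrt(3)*u**2*exp(2*u) - 180*u*sqrt(u - 1)*exp(2*u) + 64*u*sqrt(u - 1) + 648*sqrt(3)*u*exp(2*u) - 348*sqrt(u - 1)*exp(2*u) + 192*sqrt(u - 1) - 972*sqrt(3)*exp(2*u))/(108*u**3*sqrt(u - 1)*exp(2*u) + 324*u**2*sqrt(u - 1)*exp(2*u) + 48*u*sqrt(u - 1)*exp(2*u) + 144*sqrt(u - 1)*exp(2*u))
This equals f(u) exactly, so the claim holds.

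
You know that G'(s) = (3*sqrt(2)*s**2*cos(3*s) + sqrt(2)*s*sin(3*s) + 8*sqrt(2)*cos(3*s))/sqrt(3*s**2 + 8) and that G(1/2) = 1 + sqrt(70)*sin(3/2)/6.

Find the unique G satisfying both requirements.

G'(s) has the shape u'v + uv' for u = 2*sqrt(3*s**2/2 + 4)/3 and v = sin(3*s) — it is the derivative of the product u*v.
A general antiderivative is 2*sqrt(3*s**2/2 + 4)*sin(3*s)/3 + C.
The condition gives C = 1 + sqrt(70)*sin(3/2)/6 - (sqrt(70)*sin(3/2)/6) = 1.
So G(s) = (sqrt(2)*sqrt(3*s**2 + 8)*sin(3*s) + 3)/3.
Check: d/ds[(sqrt(2)*sqrt(3*s**2 + 8)*sin(3*s) + 3)/3] = (3*sqrt(2)*s**2*cos(3*s) + sqrt(2)*s*sin(3*s) + 8*sqrt(2)*cos(3*s))/sqrt(3*s**2 + 8) = G'(s).

G(s) = (sqrt(2)*sqrt(3*s**2 + 8)*sin(3*s) + 3)/3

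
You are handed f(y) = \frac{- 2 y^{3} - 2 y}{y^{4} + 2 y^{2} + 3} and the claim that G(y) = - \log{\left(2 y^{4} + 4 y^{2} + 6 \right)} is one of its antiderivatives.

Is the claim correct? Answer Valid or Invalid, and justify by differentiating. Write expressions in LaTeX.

d/dy[G] = \frac{- 4 y^{3} - 4 y}{y^{4} + 2 y^{2} + 3}
d/dy[G] - f(y) = \frac{- 2 y^{3} - 2 y}{y^{4} + 2 y^{2} + 3} != 0.

Invalid: d/dy[G] - f = \frac{- 2 y^{3} - 2 y}{y^{4} + 2 y^{2} + 3}, which is not 0.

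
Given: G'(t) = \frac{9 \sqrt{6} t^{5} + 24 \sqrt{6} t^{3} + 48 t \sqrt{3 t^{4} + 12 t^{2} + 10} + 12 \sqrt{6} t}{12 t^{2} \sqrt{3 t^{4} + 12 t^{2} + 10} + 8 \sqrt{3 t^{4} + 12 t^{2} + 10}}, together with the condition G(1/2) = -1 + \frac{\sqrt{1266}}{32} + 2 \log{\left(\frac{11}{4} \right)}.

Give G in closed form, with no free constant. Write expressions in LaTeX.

Since d/dt undoes antidifferentiation here, G(t) must give back the stated G'(t).
A general antiderivative is \frac{3 \sqrt{\frac{t^{4}}{2} + 2 t^{2} + \frac{5}{3}}}{4} + 2 \log{\left(3 t^{2} + 2 \right)} + C.
The condition gives C = -1 + \frac{\sqrt{1266}}{32} + 2 \log{\left(\frac{11}{4} \right)} - (\frac{\sqrt{1266}}{32} + 2 \log{\left(\frac{11}{4} \right)}) = -1.
So G(t) = \frac{\sqrt{6} \left(3 \sqrt{3 t^{4} + 12 t^{2} + 10} + 8 \sqrt{6} \log{\left(3 t^{2} + 2 \right)} - 4 \sqrt{6}\right)}{24}.
Check: d/dt[\frac{\sqrt{6} \left(3 \sqrt{3 t^{4} + 12 t^{2} + 10} + 8 \sqrt{6} \log{\left(3 t^{2} + 2 \right)} - 4 \sqrt{6}\right)}{24}] = \frac{9 \sqrt{6} t^{5} + 24 \sqrt{6} t^{3} + 48 t \sqrt{3 t^{4} + 12 t^{2} + 10} + 12 \sqrt{6} t}{12 t^{2} \sqrt{3 t^{4} + 12 t^{2} + 10} + 8 \sqrt{3 t^{4} + 12 t^{2} + 10}} = G'(t).

G(t) = \frac{\sqrt{6} \left(3 \sqrt{3 t^{4} + 12 t^{2} + 10} + 8 \sqrt{6} \log{\left(3 t^{2} + 2 \right)} - 4 \sqrt{6}\right)}{24}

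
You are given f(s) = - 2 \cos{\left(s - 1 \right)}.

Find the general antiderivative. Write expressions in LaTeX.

F(s) = - 2 \sin{\left(s - 1 \right)} + C

Whatever form F(s) takes, F'(s) = f(s) is non-negotiable.
Check: d/ds[- 2 \sin{\left(s - 1 \right)}] = - 2 \cos{\left(s - 1 \right)} = f(s).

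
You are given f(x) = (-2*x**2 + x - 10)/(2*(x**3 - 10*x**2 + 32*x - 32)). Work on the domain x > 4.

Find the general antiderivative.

F(x) = log(x - 4) - 2*log(x - 2) + 19/(2*x - 8) + C

Factor the denominator (2*(x - 4)**2*(x - 2)) and decompose: f = -2/(x - 2) + 1/(x - 4) - 19/(2*(x - 4)**2); each piece integrates to a log, atan, or power term.
Check: d/dx[log(x - 4) - 2*log(x - 2) + 19/(2*x - 8)] = (-2*x**2 + x - 10)/(2*x**3 - 20*x**2 + 64*x - 64), which equals f(x).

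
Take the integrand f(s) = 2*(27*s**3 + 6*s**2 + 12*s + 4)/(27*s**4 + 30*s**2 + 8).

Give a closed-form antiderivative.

An antiderivative is F(s) = log(3*s**2 + 2) + 2*atan(3*s/2)/3.

Differentiate the proposed F(s) back; it has to land on f(s) exactly.
Check: d/ds[log(3*s**2 + 2) + 2*atan(3*s/2)/3] = (54*s**3 + 12*s**2 + 24*s + 8)/(27*s**4 + 30*s**2 + 8), which equals f(s).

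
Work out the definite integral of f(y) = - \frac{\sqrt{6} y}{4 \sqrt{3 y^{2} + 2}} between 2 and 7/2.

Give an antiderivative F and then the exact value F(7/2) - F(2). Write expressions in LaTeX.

The substitution u = \frac{y^{2}}{2} + \frac{1}{3} works: f is exactly (dF/du)*(du/dy) for that inner function.
F(y) = - \frac{\sqrt{\frac{y^{2}}{2} + \frac{1}{3}}}{2} is an antiderivative of f.
Check: d/dy[- \frac{\sqrt{\frac{y^{2}}{2} + \frac{1}{3}}}{2}] = - \frac{\sqrt{6} y}{4 \sqrt{3 y^{2} + 2}} = f(y).
F(7/2) = - \frac{\sqrt{930}}{24}; F(2) = - \frac{\sqrt{21}}{6}.
Integral = F(7/2) - F(2) = - \frac{\sqrt{930}}{24} + \frac{\sqrt{21}}{6}.

Antiderivative: F(y) = - \frac{\sqrt{\frac{y^{2}}{2} + \frac{1}{3}}}{2}; value = - \frac{\sqrt{930}}{24} + \frac{\sqrt{21}}{6}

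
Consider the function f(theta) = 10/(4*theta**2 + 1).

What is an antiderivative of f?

An antiderivative is F(theta) = 5*atan(2*theta).

For F(theta) to be correct the identity F'(theta) - f(theta) = 0 must hold.
Check: d/dtheta[5*atan(2*theta)] = 10/(4*theta**2 + 1) = f(theta).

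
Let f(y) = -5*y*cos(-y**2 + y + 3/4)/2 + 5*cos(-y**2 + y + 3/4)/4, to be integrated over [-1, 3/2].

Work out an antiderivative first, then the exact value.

Antiderivative: F(y) = 5*sin(-y**2 + y + 3/4)/4; value = 5*sin(5/4)/4

The substitution u = -y**2 + y + 3/4 works: f is exactly (dF/du)*(du/dy) for that inner function.
F(y) = 5*sin(-y**2 + y + 3/4)/4 is an antiderivative of f.
Check: d/dy[5*sin(-y**2 + y + 3/4)/4] = -5*y*cos(-y**2 + y + 3/4)/2 + 5*cos(-y**2 + y + 3/4)/4 = f(y).
F(3/2) = 0; F(-1) = -5*sin(5/4)/4.
Integral = F(3/2) - F(-1) = 5*sin(5/4)/4.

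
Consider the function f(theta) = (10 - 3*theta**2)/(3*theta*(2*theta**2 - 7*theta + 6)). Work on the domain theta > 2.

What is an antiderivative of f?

An antiderivative is F(theta) = 5*log(theta)/9 - log(theta - 2)/3 - 13*log(theta - 3/2)/18.

Factor the denominator (3*theta*(theta - 2)*(2*theta - 3)) and decompose: f = -13/(9*(2*theta - 3)) - 1/(3*(theta - 2)) + 5/(9*theta); each piece integrates to a log, atan, or power term.
Check: d/dtheta[5*log(theta)/9 - log(theta - 2)/3 - 13*log(theta - 3/2)/18] = (10 - 3*theta**2)/(6*theta**3 - 21*theta**2 + 18*theta), which equals f(theta).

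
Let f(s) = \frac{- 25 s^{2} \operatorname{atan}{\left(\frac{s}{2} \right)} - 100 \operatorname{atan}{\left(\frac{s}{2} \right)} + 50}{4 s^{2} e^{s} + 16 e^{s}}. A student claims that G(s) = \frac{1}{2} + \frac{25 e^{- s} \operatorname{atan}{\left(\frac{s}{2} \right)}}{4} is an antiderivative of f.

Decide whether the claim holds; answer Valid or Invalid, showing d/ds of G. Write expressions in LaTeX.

Valid - differentiating G returns exactly f.

d/ds[G] = \frac{- 25 s^{2} \operatorname{atan}{\left(\frac{s}{2} \right)} - 100 \operatorname{atan}{\left(\frac{s}{2} \right)} + 50}{4 s^{2} e^{s} + 16 e^{s}}
This equals f(s) exactly, so the claim holds.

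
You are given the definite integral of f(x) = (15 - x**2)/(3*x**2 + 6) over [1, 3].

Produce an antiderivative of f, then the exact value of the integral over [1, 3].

Antiderivative: F(x) = -x/3 + 17*sqrt(2)*atan(sqrt(2)*x/2)/6; value = -17*sqrt(2)*atan(sqrt(2)/2)/6 - 2/3 + 17*sqrt(2)*atan(3*sqrt(2)/2)/6

Whatever form F(x) takes, F'(x) = f(x) is non-negotiable.
F(x) = -x/3 + 17*sqrt(2)*atan(sqrt(2)*x/2)/6 is an antiderivative of f.
Check: d/dx[-x/3 + 17*sqrt(2)*atan(sqrt(2)*x/2)/6] = (15 - x**2)/(3*x**2 + 6) = f(x).
F(3) = -1 + 17*sqrt(2)*atan(3*sqrt(2)/2)/6; F(1) = -1/3 + 17*sqrt(2)*atan(sqrt(2)/2)/6.
Integral = F(3) - F(1) = -17*sqrt(2)*atan(sqrt(2)/2)/6 - 2/3 + 17*sqrt(2)*atan(3*sqrt(2)/2)/6.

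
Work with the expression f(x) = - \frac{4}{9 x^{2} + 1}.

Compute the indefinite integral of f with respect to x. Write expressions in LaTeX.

Since d/dx undoes antidifferentiation here, F'(x) = f(x) is required of F(x).
Check: d/dx[- \frac{4 \operatorname{atan}{\left(3 x \right)}}{3}] = - \frac{4}{9 x^{2} + 1} = f(x).

F(x) = - \frac{4 \operatorname{atan}{\left(3 x \right)}}{3} + C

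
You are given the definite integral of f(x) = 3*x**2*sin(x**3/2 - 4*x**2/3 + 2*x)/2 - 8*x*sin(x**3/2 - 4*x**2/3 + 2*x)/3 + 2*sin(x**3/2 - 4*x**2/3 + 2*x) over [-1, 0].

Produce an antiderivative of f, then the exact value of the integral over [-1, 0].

Antiderivative: F(x) = -cos(x**3/2 - 4*x**2/3 + 2*x); value = -1 + cos(23/6)

f matches the chain-rule pattern g'(h)*h' with inner function h(x) = x**3/2 - 4*x**2/3 + 2*x; substituting u = h(x) collapses the integral.
F(x) = -cos(x**3/2 - 4*x**2/3 + 2*x) is an antiderivative of f.
Check: d/dx[-cos(x**3/2 - 4*x**2/3 + 2*x)] = 3*x**2*sin(x**3/2 - 4*x**2/3 + 2*x)/2 - 8*x*sin(x**3/2 - 4*x**2/3 + 2*x)/3 + 2*sin(x**3/2 - 4*x**2/3 + 2*x) = f(x).
F(0) = -1; F(-1) = -cos(23/6).
Integral = F(0) - F(-1) = -1 + cos(23/6).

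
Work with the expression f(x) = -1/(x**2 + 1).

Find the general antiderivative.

A candidate is checked by its d/dx: the result must match f(x).
Check: d/dx[-atan(x)] = -1/(x**2 + 1) = f(x).

F(x) = -atan(x) + C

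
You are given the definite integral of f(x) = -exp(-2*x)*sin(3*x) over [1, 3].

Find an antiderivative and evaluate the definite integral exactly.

A candidate is checked by its d/dx: the result must match f(x).
F(x) = (2*sin(3*x) + 3*cos(3*x))*exp(-2*x)/13 is an antiderivative of f.
Check: d/dx[(2*sin(3*x) + 3*cos(3*x))*exp(-2*x)/13] = -exp(-2*x)*sin(3*x) = f(x).
F(3) = 3*exp(-6)*cos(9)/13 + 2*exp(-6)*sin(9)/13; F(1) = 3*exp(-2)*cos(3)/13 + 2*exp(-2)*sin(3)/13.
Integral = F(3) - F(1) = -2*exp(-2)*sin(3)/13 + 3*exp(-6)*cos(9)/13 + 2*exp(-6)*sin(9)/13 - 3*exp(-2)*cos(3)/13.

Antiderivative: F(x) = (2*sin(3*x) + 3*cos(3*x))*exp(-2*x)/13; value = -2*exp(-2)*sin(3)/13 + 3*exp(-6)*cos(9)/13 + 2*exp(-6)*sin(9)/13 - 3*exp(-2)*cos(3)/13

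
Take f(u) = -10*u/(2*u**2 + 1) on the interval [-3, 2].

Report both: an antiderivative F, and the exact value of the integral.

Antiderivative: F(u) = -5*log(u**2 + 1/2)/2; value = -5*log(9/2)/2 + 5*log(19/2)/2

The substitution w = u**2 + 1/2 works: f is exactly (dF/dw)*(dw/du) for that inner function.
F(u) = -5*log(u**2 + 1/2)/2 is an antiderivative of f.
Check: d/du[-5*log(u**2 + 1/2)/2] = -10*u/(2*u**2 + 1) = f(u).
F(2) = -5*log(9/2)/2; F(-3) = -5*log(19/2)/2.
Integral = F(2) - F(-3) = -5*log(9/2)/2 + 5*log(19/2)/2.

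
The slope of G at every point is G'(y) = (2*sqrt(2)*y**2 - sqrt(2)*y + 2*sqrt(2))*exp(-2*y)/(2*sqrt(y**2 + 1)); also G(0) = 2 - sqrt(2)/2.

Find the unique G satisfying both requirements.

G'(y) has the shape u'v + uv' for u = -sqrt(2*y**2 + 2)/2 and v = exp(-2*y) — it is the derivative of the product u*v.
A general antiderivative is -sqrt(2*y**2 + 2)*exp(-2*y)/2 + C.
The condition gives C = 2 - sqrt(2)/2 - (-sqrt(2)/2) = 2.
So G(y) = -sqrt(2*y**2 + 2)*exp(-2*y)/2 + 2.
Check: d/dy[-sqrt(2*y**2 + 2)*exp(-2*y)/2 + 2] = (2*sqrt(2)*y**2 - sqrt(2)*y + 2*sqrt(2))*exp(-2*y)/(2*sqrt(y**2 + 1)) = G'(y).

G(y) = -sqrt(2*y**2 + 2)*exp(-2*y)/2 + 2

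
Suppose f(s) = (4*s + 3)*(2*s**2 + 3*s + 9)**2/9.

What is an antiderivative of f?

An antiderivative is F(s) = 8*s**6/27 + 4*s**5/3 + 6*s**4 + 13*s**3 + 27*s**2 + 27*s.

f matches the chain-rule pattern g'(h)*h' with inner function h(s) = -2*s**2/3 - s - 3; substituting u = h(s) collapses the integral.
Check: d/ds[8*s**6/27 + 4*s**5/3 + 6*s**4 + 13*s**3 + 27*s**2 + 27*s] = 16*s**5/9 + 20*s**4/3 + 24*s**3 + 39*s**2 + 54*s + 27, which equals f(s).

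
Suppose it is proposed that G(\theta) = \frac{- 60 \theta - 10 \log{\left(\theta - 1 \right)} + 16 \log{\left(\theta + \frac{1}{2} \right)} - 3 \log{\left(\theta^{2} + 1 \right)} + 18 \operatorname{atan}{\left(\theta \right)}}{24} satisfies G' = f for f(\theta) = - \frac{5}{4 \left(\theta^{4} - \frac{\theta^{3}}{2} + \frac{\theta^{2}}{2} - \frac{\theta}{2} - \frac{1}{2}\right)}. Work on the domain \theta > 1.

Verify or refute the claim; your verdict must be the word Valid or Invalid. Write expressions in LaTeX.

Invalid: d/d\theta[G] - f = - \frac{5}{2}, which is not 0.

d/d\theta[G] = \frac{- 10 \theta^{4} + 5 \theta^{3} - 5 \theta^{2} + 5 \theta}{4 \theta^{4} - 2 \theta^{3} + 2 \theta^{2} - 2 \theta - 2}
d/d\theta[G] - f(\theta) = - \frac{5}{2} != 0.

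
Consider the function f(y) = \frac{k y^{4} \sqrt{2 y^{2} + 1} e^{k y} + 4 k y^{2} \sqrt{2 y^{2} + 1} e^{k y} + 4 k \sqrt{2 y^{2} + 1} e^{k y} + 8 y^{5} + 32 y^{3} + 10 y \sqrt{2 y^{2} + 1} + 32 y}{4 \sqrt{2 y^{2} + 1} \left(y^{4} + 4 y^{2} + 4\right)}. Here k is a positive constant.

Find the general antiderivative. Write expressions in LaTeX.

F(y) = \frac{4 y^{2} \sqrt{2 y^{2} + 1} + y^{2} e^{k y} + 8 \sqrt{2 y^{2} + 1} + 2 e^{k y} - 5}{4 y^{2} + 8} + C

Check any antiderivative F(y) by computing F'(y) and comparing it with f(y).
Check: d/dy[\frac{4 y^{2} \sqrt{2 y^{2} + 1} + y^{2} e^{k y} + 8 \sqrt{2 y^{2} + 1} + 2 e^{k y} - 5}{4 y^{2} + 8}] = \frac{k y^{4} \sqrt{2 y^{2} + 1} e^{k y} + 4 k y^{2} \sqrt{2 y^{2} + 1} e^{k y} + 4 k \sqrt{2 y^{2} + 1} e^{k y} + 8 y^{5} + 32 y^{3} + 10 y \sqrt{2 y^{2} + 1} + 32 y}{4 y^{4} \sqrt{2 y^{2} + 1} + 16 y^{2} \sqrt{2 y^{2} + 1} + 16 \sqrt{2 y^{2} + 1}}, which equals f(y).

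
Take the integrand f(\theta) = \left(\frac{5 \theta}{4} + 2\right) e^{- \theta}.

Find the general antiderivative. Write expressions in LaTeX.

Recognize the product-rule pattern: f = u'v + uv' with u = - \frac{5 \theta}{4} - \frac{13}{4}, v = e^{- \theta}, so integration by parts undoes it.
Check: d/d\theta[- \frac{5 \theta e^{- \theta}}{4} - \frac{13 e^{- \theta}}{4}] = \frac{\left(5 \theta + 8\right) e^{- \theta}}{4}, which equals f(\theta).

F(\theta) = - \frac{5 \theta e^{- \theta}}{4} - \frac{13 e^{- \theta}}{4} + C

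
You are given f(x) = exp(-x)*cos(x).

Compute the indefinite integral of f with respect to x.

Check any antiderivative F(x) by computing F'(x) and comparing it with f(x).
Check: d/dx[(sin(x) - cos(x))*exp(-x)/2] = exp(-x)*cos(x) = f(x).

F(x) = (sin(x) - cos(x))*exp(-x)/2 + C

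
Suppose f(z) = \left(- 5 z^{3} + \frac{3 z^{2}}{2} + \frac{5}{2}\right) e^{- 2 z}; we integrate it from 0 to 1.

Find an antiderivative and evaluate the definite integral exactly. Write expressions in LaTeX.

Antiderivative: F(z) = \frac{\left(10 z^{3} + 12 z^{2} + 12 z + 1\right) e^{- 2 z}}{4}; value = - \frac{1}{4} + \frac{35}{4 e^{2}}

f has the shape u'v + uv' for u = \frac{5 z^{3}}{2} + 3 z^{2} + 3 z + \frac{1}{4} and v = e^{- 2 z} — it is the derivative of the product u*v.
F(z) = \frac{\left(10 z^{3} + 12 z^{2} + 12 z + 1\right) e^{- 2 z}}{4} is an antiderivative of f.
Check: d/dz[\frac{\left(10 z^{3} + 12 z^{2} + 12 z + 1\right) e^{- 2 z}}{4}] = \frac{\left(- 10 z^{3} + 3 z^{2} + 5\right) e^{- 2 z}}{2}, which equals f(z).
F(1) = \frac{35}{4 e^{2}}; F(0) = \frac{1}{4}.
Integral = F(1) - F(0) = - \frac{1}{4} + \frac{35}{4 e^{2}}.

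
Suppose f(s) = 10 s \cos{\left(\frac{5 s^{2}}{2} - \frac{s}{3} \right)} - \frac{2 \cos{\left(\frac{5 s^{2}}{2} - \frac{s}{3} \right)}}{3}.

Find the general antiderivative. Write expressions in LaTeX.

F(s) = 2 \sin{\left(\frac{5 s^{2}}{2} - \frac{s}{3} \right)} + C

f matches the chain-rule pattern g'(h)*h' with inner function h(s) = \frac{5 s^{2}}{2} - \frac{s}{3}; substituting u = h(s) collapses the integral.
Check: d/ds[2 \sin{\left(\frac{5 s^{2}}{2} - \frac{s}{3} \right)}] = 10 s \cos{\left(\frac{5 s^{2}}{2} - \frac{s}{3} \right)} - \frac{2 \cos{\left(\frac{5 s^{2}}{2} - \frac{s}{3} \right)}}{3} = f(s).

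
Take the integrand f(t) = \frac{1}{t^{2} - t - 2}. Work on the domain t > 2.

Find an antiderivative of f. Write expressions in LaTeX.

The denominator factors as \left(t - 2\right) \left(t + 1\right); partial fractions split f into directly integrable pieces: - \frac{1}{3 \left(t + 1\right)} + \frac{1}{3 \left(t - 2\right)}.
Check: d/dt[- \frac{- \log{\left(t - 2 \right)} + \log{\left(t + 1 \right)}}{3}] = \frac{1}{t^{2} - t - 2} = f(t).

An antiderivative is F(t) = - \frac{- \log{\left(t - 2 \right)} + \log{\left(t + 1 \right)}}{3}.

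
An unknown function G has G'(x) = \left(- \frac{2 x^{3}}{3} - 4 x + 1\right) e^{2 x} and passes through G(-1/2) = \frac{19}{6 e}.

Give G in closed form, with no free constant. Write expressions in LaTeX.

G(x) = \frac{\left(- 4 x^{3} + 6 x^{2} - 30 x + 21\right) e^{2 x}}{12}

G'(x) has the shape u'v + uv' for u = - \frac{x^{3}}{3} + \frac{x^{2}}{2} - \frac{5 x}{2} + \frac{7}{4} and v = e^{2 x} — it is the derivative of the product u*v.
A general antiderivative is \frac{\left(- 4 x^{3} + 6 x^{2} - 30 x + 21\right) e^{2 x}}{12} + C.
The condition gives C = \frac{19}{6 e} - (\frac{19}{6 e}) = 0.
So G(x) = \frac{\left(- 4 x^{3} + 6 x^{2} - 30 x + 21\right) e^{2 x}}{12}.
Check: d/dx[\frac{\left(- 4 x^{3} + 6 x^{2} - 30 x + 21\right) e^{2 x}}{12}] = - \frac{2 x^{3} e^{2 x}}{3} - 4 x e^{2 x} + e^{2 x}, which equals G'(x).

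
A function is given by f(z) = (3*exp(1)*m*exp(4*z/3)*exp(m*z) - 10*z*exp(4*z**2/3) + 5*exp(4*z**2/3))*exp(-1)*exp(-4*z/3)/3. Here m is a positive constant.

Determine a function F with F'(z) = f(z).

An antiderivative is F(z) = exp(m*z) - 5*exp(-1)*exp(-4*z/3)*exp(4*z**2/3)/4.

For F(z) to be correct the identity F'(z) - f(z) = 0 must hold.
Check: d/dz[exp(m*z) - 5*exp(-1)*exp(-4*z/3)*exp(4*z**2/3)/4] = (3*exp(1)*m*exp(4*z/3)*exp(m*z) - 10*z*exp(4*z**2/3) + 5*exp(4*z**2/3))*exp(-1)*exp(-4*z/3)/3 = f(z).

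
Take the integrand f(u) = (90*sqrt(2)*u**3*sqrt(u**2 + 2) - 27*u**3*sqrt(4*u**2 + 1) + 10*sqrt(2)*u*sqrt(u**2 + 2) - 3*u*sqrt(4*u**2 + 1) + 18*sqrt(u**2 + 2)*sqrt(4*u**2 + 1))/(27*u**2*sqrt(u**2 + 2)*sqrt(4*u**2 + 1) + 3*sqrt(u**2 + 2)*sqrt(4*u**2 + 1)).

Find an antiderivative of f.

An antiderivative is F(u) = sqrt(2)*(-3*sqrt(2)*sqrt(u**2 + 2) + 5*sqrt(4*u**2 + 1) + 6*sqrt(2)*atan(3*u))/6.

A first test for any F(u): its u-derivative must equal f(u) identically.
Check: d/du[sqrt(2)*(-3*sqrt(2)*sqrt(u**2 + 2) + 5*sqrt(4*u**2 + 1) + 6*sqrt(2)*atan(3*u))/6] = (90*sqrt(2)*u**3*sqrt(u**2 + 2) - 27*u**3*sqrt(4*u**2 + 1) + 10*sqrt(2)*u*sqrt(u**2 + 2) - 3*u*sqrt(4*u**2 + 1) + 18*sqrt(u**2 + 2)*sqrt(4*u**2 + 1))/(27*u**2*sqrt(u**2 + 2)*sqrt(4*u**2 + 1) + 3*sqrt(u**2 + 2)*sqrt(4*u**2 + 1)) = f(u).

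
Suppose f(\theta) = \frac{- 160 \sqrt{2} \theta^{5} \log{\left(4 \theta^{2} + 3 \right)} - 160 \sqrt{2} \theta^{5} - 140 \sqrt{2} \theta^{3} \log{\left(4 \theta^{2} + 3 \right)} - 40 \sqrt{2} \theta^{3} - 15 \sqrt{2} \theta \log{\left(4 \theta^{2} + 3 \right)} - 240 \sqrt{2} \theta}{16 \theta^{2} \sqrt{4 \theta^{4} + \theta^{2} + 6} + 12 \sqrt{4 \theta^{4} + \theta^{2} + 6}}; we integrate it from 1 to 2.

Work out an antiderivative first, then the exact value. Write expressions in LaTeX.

Recognize the product-rule pattern: f = u'v + uv' with u = - \frac{5 \sqrt{2 \theta^{4} + \frac{\theta^{2}}{2} + 3}}{2}, v = \log{\left(4 \theta^{2} + 3 \right)}, so integration by parts undoes it.
F(\theta) = - \frac{5 \sqrt{2 \theta^{4} + \frac{\theta^{2}}{2} + 3} \log{\left(4 \theta^{2} + 3 \right)}}{2} is an antiderivative of f.
Check: d/d\theta[- \frac{5 \sqrt{2 \theta^{4} + \frac{\theta^{2}}{2} + 3} \log{\left(4 \theta^{2} + 3 \right)}}{2}] = \frac{- 160 \theta^{5} \log{\left(4 \theta^{2} + 3 \right)} - 160 \theta^{5} - 140 \theta^{3} \log{\left(4 \theta^{2} + 3 \right)} - 40 \theta^{3} - 15 \theta \log{\left(4 \theta^{2} + 3 \right)} - 240 \theta}{8 \sqrt{2} \theta^{2} \sqrt{4 \theta^{4} + \theta^{2} + 6} + 6 \sqrt{2} \sqrt{4 \theta^{4} + \theta^{2} + 6}}, which equals f(\theta).
F(2) = - \frac{5 \sqrt{37} \log{\left(19 \right)}}{2}; F(1) = - \frac{5 \sqrt{22} \log{\left(7 \right)}}{4}.
Integral = F(2) - F(1) = - \frac{5 \sqrt{37} \log{\left(19 \right)}}{2} + \frac{5 \sqrt{22} \log{\left(7 \right)}}{4}.

Antiderivative: F(\theta) = - \frac{5 \sqrt{2 \theta^{4} + \frac{\theta^{2}}{2} + 3} \log{\left(4 \theta^{2} + 3 \right)}}{2}; value = - \frac{5 \sqrt{37} \log{\left(19 \right)}}{2} + \frac{5 \sqrt{22} \log{\left(7 \right)}}{4}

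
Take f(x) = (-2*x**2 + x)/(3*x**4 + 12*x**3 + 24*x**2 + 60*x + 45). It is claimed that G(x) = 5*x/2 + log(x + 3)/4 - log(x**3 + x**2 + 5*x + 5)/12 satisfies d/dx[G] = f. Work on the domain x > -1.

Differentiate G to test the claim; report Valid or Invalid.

Invalid: d/dx[G] - f = 5/2, which is not 0.

d/dx[G] = (15*x**4 + 60*x**3 + 116*x**2 + 302*x + 225)/(6*x**4 + 24*x**3 + 48*x**2 + 120*x + 90)
d/dx[G] - f(x) = 5/2 != 0.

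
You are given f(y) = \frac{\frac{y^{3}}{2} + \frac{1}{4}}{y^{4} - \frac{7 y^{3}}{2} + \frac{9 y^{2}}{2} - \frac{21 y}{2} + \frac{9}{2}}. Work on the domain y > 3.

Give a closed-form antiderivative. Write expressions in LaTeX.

The denominator factors as 2 \left(y - 3\right) \left(2 y - 1\right) \left(y^{2} + 3\right); partial fractions split f into directly integrable pieces: \frac{25 y + 123}{312 \left(y^{2} + 3\right)} - \frac{1}{13 \left(2 y - 1\right)} + \frac{11}{24 \left(y - 3\right)}.
Check: d/dy[\frac{11 \log{\left(y - 3 \right)}}{24} - \frac{\log{\left(y - \frac{1}{2} \right)}}{26} + \frac{25 \log{\left(y^{2} + 3 \right)}}{624} + \frac{41 \sqrt{3} \operatorname{atan}{\left(\frac{\sqrt{3} y}{3} \right)}}{312}] = \frac{2 y^{3} + 1}{4 y^{4} - 14 y^{3} + 18 y^{2} - 42 y + 18}, which equals f(y).

An antiderivative is F(y) = \frac{11 \log{\left(y - 3 \right)}}{24} - \frac{\log{\left(y - \frac{1}{2} \right)}}{26} + \frac{25 \log{\left(y^{2} + 3 \right)}}{624} + \frac{41 \sqrt{3} \operatorname{atan}{\left(\frac{\sqrt{3} y}{3} \right)}}{312}.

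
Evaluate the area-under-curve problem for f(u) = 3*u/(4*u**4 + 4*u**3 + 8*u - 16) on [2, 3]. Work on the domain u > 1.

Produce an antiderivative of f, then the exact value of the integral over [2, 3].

The denominator factors as 4*(u - 1)*(u + 2)*(u**2 + 2); partial fractions split f into directly integrable pieces: -(2*u - 1)/(12*(u**2 + 2)) + 1/(12*(u + 2)) + 1/(12*(u - 1)).
F(u) = (-2*log(u**2 + 2) + 2*log(u**2 + u - 2) + sqrt(2)*atan(sqrt(2)*u/2))/24 is an antiderivative of f.
Check: d/du[(-2*log(u**2 + 2) + 2*log(u**2 + u - 2) + sqrt(2)*atan(sqrt(2)*u/2))/24] = 3*u/(4*u**4 + 4*u**3 + 8*u - 16) = f(u).
F(3) = -log(11)/12 + sqrt(2)*atan(3*sqrt(2)/2)/24 + log(10)/12; F(2) = -log(6)/12 + sqrt(2)*atan(sqrt(2))/24 + log(4)/12.
Integral = F(3) - F(2) = -log(11)/12 - log(4)/12 - sqrt(2)*atan(sqrt(2))/24 + sqrt(2)*atan(3*sqrt(2)/2)/24 + log(6)/12 + log(10)/12.

Antiderivative: F(u) = (-2*log(u**2 + 2) + 2*log(u**2 + u - 2) + sqrt(2)*atan(sqrt(2)*u/2))/24; value = -log(11)/12 - log(4)/12 - sqrt(2)*atan(sqrt(2))/24 + sqrt(2)*atan(3*sqrt(2)/2)/24 + log(6)/12 + log(10)/12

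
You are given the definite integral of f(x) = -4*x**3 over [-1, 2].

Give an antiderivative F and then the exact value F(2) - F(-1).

Antiderivative: F(x) = -(3*x**4 - 4)/3; value = -15

Any candidate F(x) must reproduce f(x) exactly when differentiated.
F(x) = -(3*x**4 - 4)/3 is an antiderivative of f.
Check: d/dx[-(3*x**4 - 4)/3] = -4*x**3 = f(x).
F(2) = -44/3; F(-1) = 1/3.
Integral = F(2) - F(-1) = -15.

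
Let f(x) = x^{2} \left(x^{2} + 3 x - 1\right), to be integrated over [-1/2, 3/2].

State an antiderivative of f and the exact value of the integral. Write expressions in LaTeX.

Recover f(x) by differentiating a candidate F(x); any mismatch rules it out.
F(x) = \frac{x^{3} \left(12 x^{2} + 45 x - 20\right)}{60} is an antiderivative of f.
Check: d/dx[\frac{x^{3} \left(12 x^{2} + 45 x - 20\right)}{60}] = x^{4} + 3 x^{3} - x^{2}, which equals f(x).
F(3/2) = \frac{1341}{320}; F(-1/2) = \frac{79}{960}.
Integral = F(3/2) - F(-1/2) = \frac{493}{120}.

Antiderivative: F(x) = \frac{x^{3} \left(12 x^{2} + 45 x - 20\right)}{60}; value = \frac{493}{120}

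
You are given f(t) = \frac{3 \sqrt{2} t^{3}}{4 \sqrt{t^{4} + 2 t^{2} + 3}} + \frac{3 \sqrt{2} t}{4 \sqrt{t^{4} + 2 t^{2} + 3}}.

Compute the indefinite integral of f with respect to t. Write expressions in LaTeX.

F(t) = \frac{3 \sqrt{2} \sqrt{t^{4} + 2 t^{2} + 3}}{8} + C

The substitution u = \frac{t^{4}}{2} + t^{2} + \frac{3}{2} works: f is exactly (dF/du)*(du/dt) for that inner function.
Check: d/dt[\frac{3 \sqrt{2} \sqrt{t^{4} + 2 t^{2} + 3}}{8}] = \frac{3 \sqrt{2} t^{3} + 3 \sqrt{2} t}{4 \sqrt{t^{4} + 2 t^{2} + 3}}, which equals f(t).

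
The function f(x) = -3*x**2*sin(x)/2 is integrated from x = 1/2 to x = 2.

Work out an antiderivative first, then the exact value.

Antiderivative: F(x) = 3*(x**2*cos(x) - 2*x*sin(x) - 2*cos(x))/2; value = -6*sin(2) + 3*cos(2) + 3*sin(1/2)/2 + 21*cos(1/2)/8

Recover f(x) by differentiating a candidate F(x); any mismatch rules it out.
F(x) = 3*(x**2*cos(x) - 2*x*sin(x) - 2*cos(x))/2 is an antiderivative of f.
Check: d/dx[3*(x**2*cos(x) - 2*x*sin(x) - 2*cos(x))/2] = -3*x**2*sin(x)/2 = f(x).
F(2) = -6*sin(2) + 3*cos(2); F(1/2) = -21*cos(1/2)/8 - 3*sin(1/2)/2.
Integral = F(2) - F(1/2) = -6*sin(2) + 3*cos(2) + 3*sin(1/2)/2 + 21*cos(1/2)/8.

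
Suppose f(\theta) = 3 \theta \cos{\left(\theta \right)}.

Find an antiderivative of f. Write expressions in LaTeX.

Any candidate F(\theta) must reproduce f(\theta) exactly when differentiated.
Check: d/d\theta[3 \theta \sin{\left(\theta \right)} + 3 \cos{\left(\theta \right)}] = 3 \theta \cos{\left(\theta \right)} = f(\theta).

An antiderivative is F(\theta) = 3 \theta \sin{\left(\theta \right)} + 3 \cos{\left(\theta \right)}.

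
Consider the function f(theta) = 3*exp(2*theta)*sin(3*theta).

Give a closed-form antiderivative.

Recover f(theta) by differentiating a candidate F(theta); any mismatch rules it out.
Check: d/dtheta[3*(2*sin(3*theta) - 3*cos(3*theta))*exp(2*theta)/13] = 3*exp(2*theta)*sin(3*theta) = f(theta).

An antiderivative is F(theta) = 3*(2*sin(3*theta) - 3*cos(3*theta))*exp(2*theta)/13.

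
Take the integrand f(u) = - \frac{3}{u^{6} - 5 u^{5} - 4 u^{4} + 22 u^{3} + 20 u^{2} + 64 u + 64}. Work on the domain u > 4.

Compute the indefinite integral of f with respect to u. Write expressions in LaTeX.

Factor the denominator (\left(u - 4\right)^{2} \left(u + 1\right) \left(u + 2\right) \left(u^{2} + 2\right)) and decompose: f = \frac{7 u - 8}{324 \left(u^{2} + 2\right)} + \frac{1}{72 \left(u + 2\right)} - \frac{1}{25 \left(u + 1\right)} + \frac{73}{16200 \left(u - 4\right)} - \frac{1}{180 \left(u - 4\right)^{2}}; each piece integrates to a log, atan, or power term.
Check: d/du[\frac{73 \log{\left(u - 4 \right)}}{16200} - \frac{\log{\left(u + 1 \right)}}{25} + \frac{\log{\left(u + 2 \right)}}{72} + \frac{7 \log{\left(u^{2} + 2 \right)}}{648} - \frac{\sqrt{2} \operatorname{atan}{\left(\frac{\sqrt{2} u}{2} \right)}}{81} + \frac{3}{540 u - 2160}] = - \frac{3}{u^{6} - 5 u^{5} - 4 u^{4} + 22 u^{3} + 20 u^{2} + 64 u + 64} = f(u).

F(u) = \frac{73 \log{\left(u - 4 \right)}}{16200} - \frac{\log{\left(u + 1 \right)}}{25} + \frac{\log{\left(u + 2 \right)}}{72} + \frac{7 \log{\left(u^{2} + 2 \right)}}{648} - \frac{\sqrt{2} \operatorname{atan}{\left(\frac{\sqrt{2} u}{2} \right)}}{81} + \frac{3}{540 u - 2160} + C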